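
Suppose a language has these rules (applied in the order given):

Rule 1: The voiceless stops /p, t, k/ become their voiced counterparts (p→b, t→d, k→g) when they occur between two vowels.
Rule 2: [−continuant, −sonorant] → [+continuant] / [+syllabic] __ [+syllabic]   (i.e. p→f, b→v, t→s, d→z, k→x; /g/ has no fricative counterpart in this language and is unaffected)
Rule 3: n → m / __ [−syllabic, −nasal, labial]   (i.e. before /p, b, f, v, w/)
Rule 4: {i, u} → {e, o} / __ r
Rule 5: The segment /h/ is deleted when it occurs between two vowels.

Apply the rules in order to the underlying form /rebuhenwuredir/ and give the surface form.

Rule 1 (intervocalic voicing): no segment meets the environment; /rebuhenwuredir/ is unchanged.
Rule 2 (intervocalic spirantization): /b/ is a stop between vowels /e/ and /u/, so it spirantizes to the fricative [v]. /d/ is a stop between vowels /e/ and /i/, so it spirantizes to the fricative [z]. /rebuhenwuredir/ → revuhenwurezir.
Rule 3 (nasal place assimilation): /n/ precedes the labial consonant /w/, so it assimilates in place to [m]. /revuhenwurezir/ → revuhemwurezir.
Rule 4 (pre-rhotic lowering): /u/ is a high vowel immediately before /r/, so it lowers to [o]. /i/ is a high vowel immediately before /r/, so it lowers to [e]. /revuhemwurezir/ → revuhemworezer.
Rule 5 (intervocalic h-deletion): /h/ occurs between vowels /u/ and /e/, so it deletes. /revuhemworezer/ → revuemworezer.

revuemworezer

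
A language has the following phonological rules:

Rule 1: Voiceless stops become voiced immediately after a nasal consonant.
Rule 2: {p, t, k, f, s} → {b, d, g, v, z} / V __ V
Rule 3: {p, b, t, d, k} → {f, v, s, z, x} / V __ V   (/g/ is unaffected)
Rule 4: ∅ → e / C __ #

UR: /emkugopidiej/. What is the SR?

Rule 1 (post-nasal voicing): /k/ is a voiceless stop immediately after the nasal /m/, so it voices to [g]. /emkugopidiej/ → emgugopidiej.
Rule 2 (intervocalic voicing): /p/ is a voiceless obstruent between vowels /o/ and /i/, so it voices to [b]. /emgugopidiej/ → emgugobidiej.
Rule 3 (intervocalic spirantization): /b/ is a stop between vowels /o/ and /i/, so it spirantizes to the fricative [v]. /d/ is a stop between vowels /i/ and /i/, so it spirantizes to the fricative [z]. /emgugobidiej/ → emgugoviziej.
Rule 4 (final e-epenthesis): the form ends in the consonant /j/, so [e] is inserted word-finally. /emgugoviziej/ → emgugovizieje.

emgugovizieje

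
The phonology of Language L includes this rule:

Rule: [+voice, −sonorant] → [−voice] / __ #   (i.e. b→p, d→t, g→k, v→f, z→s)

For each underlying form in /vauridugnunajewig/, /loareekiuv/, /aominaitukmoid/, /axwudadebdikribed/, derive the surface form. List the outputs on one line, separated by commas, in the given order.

vauridugnunajewik, loareekiuf, aominaitukmoit, axwudadebdikribet

/vauridugnunajewig/: /g/ is a voiced obstruent in word-final position, so it devoices to [k]. → [vauridugnunajewik].
/loareekiuv/: /v/ is a voiced obstruent in word-final position, so it devoices to [f]. → [loareekiuf].
/aominaitukmoid/: /d/ is a voiced obstruent in word-final position, so it devoices to [t]. → [aominaitukmoit].
/axwudadebdikribed/: /d/ is a voiced obstruent in word-final position, so it devoices to [t]. → [axwudadebdikribet].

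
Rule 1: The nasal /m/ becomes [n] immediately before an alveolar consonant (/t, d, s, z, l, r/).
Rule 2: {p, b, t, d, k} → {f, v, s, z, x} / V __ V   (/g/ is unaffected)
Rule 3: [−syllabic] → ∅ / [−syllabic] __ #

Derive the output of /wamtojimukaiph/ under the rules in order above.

wantojimuxaip

Rule 1 (nasal place assimilation): /m/ precedes the alveolar consonant /t/, so it assimilates in place to [n]. /wamtojimukaiph/ → wantojimukaiph.
Rule 2 (intervocalic spirantization): /k/ is a stop between vowels /u/ and /a/, so it spirantizes to the fricative [x]. /wantojimukaiph/ → wantojimuxaiph.
Rule 3 (final cluster simplification): /h/ is the second consonant of a word-final cluster /ph/, so it deletes. /wantojimuxaiph/ → wantojimuxaip.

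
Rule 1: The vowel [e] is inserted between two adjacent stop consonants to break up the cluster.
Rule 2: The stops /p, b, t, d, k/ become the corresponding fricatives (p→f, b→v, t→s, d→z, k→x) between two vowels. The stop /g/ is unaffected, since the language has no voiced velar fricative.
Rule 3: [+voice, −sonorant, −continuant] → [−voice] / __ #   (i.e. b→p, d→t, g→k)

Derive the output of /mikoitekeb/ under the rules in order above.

mixoisexep

Rule 1 (stop-cluster e-epenthesis): no segment meets the environment; /mikoitekeb/ is unchanged.
Rule 2 (intervocalic spirantization): /k/ is a stop between vowels /i/ and /o/, so it spirantizes to the fricative [x]. /t/ is a stop between vowels /i/ and /e/, so it spirantizes to the fricative [s]. /k/ is a stop between vowels /e/ and /e/, so it spirantizes to the fricative [x]. /mikoitekeb/ → mixoisexeb.
Rule 3 (final devoicing): /b/ is a voiced stop in word-final position, so it devoices to [p]. /mixoisexeb/ → mixoisexep.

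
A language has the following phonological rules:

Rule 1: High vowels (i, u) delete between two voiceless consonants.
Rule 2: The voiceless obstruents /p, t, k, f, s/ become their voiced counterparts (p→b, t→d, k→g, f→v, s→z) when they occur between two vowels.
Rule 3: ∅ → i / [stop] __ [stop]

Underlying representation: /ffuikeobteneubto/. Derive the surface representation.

ffuigeobiteneubito

Rule 1 (high vowel syncope): no segment meets the environment; /ffuikeobteneubto/ is unchanged.
Rule 2 (intervocalic voicing): /k/ is a voiceless obstruent between vowels /i/ and /e/, so it voices to [g]. /ffuikeobteneubto/ → ffuigeobteneubto.
Rule 3 (stop-cluster i-epenthesis): /b/ and /t/ form a stop–stop cluster, so [i] is inserted between them. /b/ and /t/ form a stop–stop cluster, so [i] is inserted between them. /ffuigeobteneubto/ → ffuigeobiteneubito.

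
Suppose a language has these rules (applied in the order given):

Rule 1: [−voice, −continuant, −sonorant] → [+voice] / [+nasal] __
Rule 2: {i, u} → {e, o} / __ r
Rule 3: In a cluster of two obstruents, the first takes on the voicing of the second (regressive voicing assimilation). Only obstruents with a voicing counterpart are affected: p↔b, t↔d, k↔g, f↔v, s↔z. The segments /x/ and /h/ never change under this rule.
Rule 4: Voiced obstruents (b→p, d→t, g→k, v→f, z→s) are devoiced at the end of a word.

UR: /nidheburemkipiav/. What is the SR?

Rule 1 (post-nasal voicing): /k/ is a voiceless stop immediately after the nasal /m/, so it voices to [g]. /nidheburemkipiav/ → nidheburemgipiav.
Rule 2 (pre-rhotic lowering): /u/ is a high vowel immediately before /r/, so it lowers to [o]. /nidheburemgipiav/ → nidheboremgipiav.
Rule 3 (regressive voicing assimilation): /d/ precedes the voiceless obstruent /h/, so it devoices to [t] by assimilation. /nidheboremgipiav/ → nitheboremgipiav.
Rule 4 (final devoicing): /v/ is a voiced obstruent in word-final position, so it devoices to [f]. /nitheboremgipiav/ → nitheboremgipiaf.

nitheboremgipiaf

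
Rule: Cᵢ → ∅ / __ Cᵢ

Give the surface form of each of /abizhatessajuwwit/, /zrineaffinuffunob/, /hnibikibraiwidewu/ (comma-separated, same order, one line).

abizhatesajuwit, zrineafinufunob, hnibikibraiwidewu

/abizhatessajuwwit/: /ss/ is a geminate; the first /s/ deletes. /ww/ is a geminate; the first /w/ deletes. → [abizhatesajuwit].
/zrineaffinuffunob/: /ff/ is a geminate; the first /f/ deletes. /ff/ is a geminate; the first /f/ deletes. → [zrineafinufunob].
/hnibikibraiwidewu/: the rule's environment is not met; surfaces unchanged as [hnibikibraiwidewu].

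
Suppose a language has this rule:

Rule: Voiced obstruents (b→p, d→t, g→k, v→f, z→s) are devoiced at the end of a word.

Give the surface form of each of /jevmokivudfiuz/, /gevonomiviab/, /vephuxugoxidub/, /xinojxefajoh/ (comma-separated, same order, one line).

/jevmokivudfiuz/: /z/ is a voiced obstruent in word-final position, so it devoices to [s]. → [jevmokivudfius].
/gevonomiviab/: /b/ is a voiced obstruent in word-final position, so it devoices to [p]. → [gevonomiviap].
/vephuxugoxidub/: /b/ is a voiced obstruent in word-final position, so it devoices to [p]. → [vephuxugoxidup].
/xinojxefajoh/: the rule's environment is not met; surfaces unchanged as [xinojxefajoh].

jevmokivudfius, gevonomiviap, vephuxugoxidup, xinojxefajoh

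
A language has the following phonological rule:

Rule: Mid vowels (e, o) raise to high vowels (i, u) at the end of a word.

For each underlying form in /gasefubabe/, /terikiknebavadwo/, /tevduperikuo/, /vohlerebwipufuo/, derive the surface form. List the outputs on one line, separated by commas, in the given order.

gasefubabi, terikiknebavadwu, tevduperikuu, vohlerebwipufuu

/gasefubabe/: /e/ is a mid vowel in word-final position, so it raises to [i]. → [gasefubabi].
/terikiknebavadwo/: /o/ is a mid vowel in word-final position, so it raises to [u]. → [terikiknebavadwu].
/tevduperikuo/: /o/ is a mid vowel in word-final position, so it raises to [u]. → [tevduperikuu].
/vohlerebwipufuo/: /o/ is a mid vowel in word-final position, so it raises to [u]. → [vohlerebwipufuu].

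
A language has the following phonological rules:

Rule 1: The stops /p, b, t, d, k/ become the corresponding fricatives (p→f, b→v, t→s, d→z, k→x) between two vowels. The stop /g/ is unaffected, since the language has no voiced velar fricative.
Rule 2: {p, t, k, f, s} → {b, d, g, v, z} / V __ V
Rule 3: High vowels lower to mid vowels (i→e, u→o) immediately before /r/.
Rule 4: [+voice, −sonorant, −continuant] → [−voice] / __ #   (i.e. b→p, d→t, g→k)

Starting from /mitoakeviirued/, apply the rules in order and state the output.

mizoaxevieruet

Rule 1 (intervocalic spirantization): /t/ is a stop between vowels /i/ and /o/, so it spirantizes to the fricative [s]. /k/ is a stop between vowels /a/ and /e/, so it spirantizes to the fricative [x]. /mitoakeviirued/ → misoaxeviirued.
Rule 2 (intervocalic voicing): /s/ is a voiceless obstruent between vowels /i/ and /o/, so it voices to [z]. /misoaxeviirued/ → mizoaxeviirued.
Rule 3 (pre-rhotic lowering): /i/ is a high vowel immediately before /r/, so it lowers to [e]. /mizoaxeviirued/ → mizoaxevierued.
Rule 4 (final devoicing): /d/ is a voiced stop in word-final position, so it devoices to [t]. /mizoaxevierued/ → mizoaxevieruet.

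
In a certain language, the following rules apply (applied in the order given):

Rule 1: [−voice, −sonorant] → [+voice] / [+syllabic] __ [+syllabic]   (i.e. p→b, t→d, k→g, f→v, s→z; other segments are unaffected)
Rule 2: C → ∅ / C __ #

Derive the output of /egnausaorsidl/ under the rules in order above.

egnauzaorsid

Rule 1 (intervocalic voicing): /s/ is a voiceless obstruent between vowels /u/ and /a/, so it voices to [z]. /egnausaorsidl/ → egnauzaorsidl.
Rule 2 (final cluster simplification): /l/ is the second consonant of a word-final cluster /dl/, so it deletes. /egnauzaorsidl/ → egnauzaorsid.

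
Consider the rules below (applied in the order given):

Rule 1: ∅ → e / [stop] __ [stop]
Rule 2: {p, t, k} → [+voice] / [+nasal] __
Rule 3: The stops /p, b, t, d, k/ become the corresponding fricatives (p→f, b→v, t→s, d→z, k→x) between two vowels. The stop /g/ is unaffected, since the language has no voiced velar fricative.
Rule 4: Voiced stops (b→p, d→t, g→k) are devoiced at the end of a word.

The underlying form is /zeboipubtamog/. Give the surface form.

zevoifuvesamok

Rule 1 (stop-cluster e-epenthesis): /b/ and /t/ form a stop–stop cluster, so [e] is inserted between them. /zeboipubtamog/ → zeboipubetamog.
Rule 2 (post-nasal voicing): no segment meets the environment; /zeboipubetamog/ is unchanged.
Rule 3 (intervocalic spirantization): /b/ is a stop between vowels /e/ and /o/, so it spirantizes to the fricative [v]. /p/ is a stop between vowels /i/ and /u/, so it spirantizes to the fricative [f]. /b/ is a stop between vowels /u/ and /e/, so it spirantizes to the fricative [v]. /t/ is a stop between vowels /e/ and /a/, so it spirantizes to the fricative [s]. /zeboipubetamog/ → zevoifuvesamog.
Rule 4 (final devoicing): /g/ is a voiced stop in word-final position, so it devoices to [k]. /zevoifuvesamog/ → zevoifuvesamok.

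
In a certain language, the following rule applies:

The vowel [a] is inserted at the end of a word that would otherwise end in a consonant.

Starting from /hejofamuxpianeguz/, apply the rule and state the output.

the form ends in the consonant /z/, so [a] is inserted word-finally.
Surface form: [hejofamuxpianeguza].

hejofamuxpianeguza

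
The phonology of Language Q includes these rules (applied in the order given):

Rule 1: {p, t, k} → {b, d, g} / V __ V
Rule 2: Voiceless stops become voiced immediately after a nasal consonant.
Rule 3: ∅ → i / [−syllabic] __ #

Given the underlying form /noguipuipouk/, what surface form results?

Rule 1 (intervocalic voicing): /p/ is a voiceless stop between vowels /i/ and /u/, so it voices to [b]. /p/ is a voiceless stop between vowels /i/ and /o/, so it voices to [b]. /noguipuipouk/ → noguibuibouk.
Rule 2 (post-nasal voicing): no segment meets the environment; /noguibuibouk/ is unchanged.
Rule 3 (final i-epenthesis): the form ends in the consonant /k/, so [i] is inserted word-finally. /noguibuibouk/ → noguibuibouki.

noguibuibouki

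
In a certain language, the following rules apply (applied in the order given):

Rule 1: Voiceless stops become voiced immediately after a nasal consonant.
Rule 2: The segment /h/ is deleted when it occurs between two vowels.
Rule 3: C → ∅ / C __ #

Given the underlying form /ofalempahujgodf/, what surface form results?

Rule 1 (post-nasal voicing): /p/ is a voiceless stop immediately after the nasal /m/, so it voices to [b]. /ofalempahujgodf/ → ofalembahujgodf.
Rule 2 (intervocalic h-deletion): /h/ occurs between vowels /a/ and /u/, so it deletes. /ofalembahujgodf/ → ofalembaujgodf.
Rule 3 (final cluster simplification): /f/ is the second consonant of a word-final cluster /df/, so it deletes. /ofalembaujgodf/ → ofalembaujgod.

ofalembaujgod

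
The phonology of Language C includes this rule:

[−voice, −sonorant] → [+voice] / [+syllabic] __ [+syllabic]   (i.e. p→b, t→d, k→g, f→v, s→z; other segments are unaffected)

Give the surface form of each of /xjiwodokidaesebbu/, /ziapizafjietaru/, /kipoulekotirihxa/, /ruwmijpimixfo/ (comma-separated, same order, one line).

xjiwodogidaezebbu, ziabizafjiedaru, kiboulegodirihxa, ruwmijpimixfo

/xjiwodokidaesebbu/: /k/ is a voiceless obstruent between vowels /o/ and /i/, so it voices to [g]. /s/ is a voiceless obstruent between vowels /e/ and /e/, so it voices to [z]. → [xjiwodogidaezebbu].
/ziapizafjietaru/: /p/ is a voiceless obstruent between vowels /a/ and /i/, so it voices to [b]. /t/ is a voiceless obstruent between vowels /e/ and /a/, so it voices to [d]. → [ziabizafjiedaru].
/kipoulekotirihxa/: /p/ is a voiceless obstruent between vowels /i/ and /o/, so it voices to [b]. /k/ is a voiceless obstruent between vowels /e/ and /o/, so it voices to [g]. /t/ is a voiceless obstruent between vowels /o/ and /i/, so it voices to [d]. → [kiboulegodirihxa].
/ruwmijpimixfo/: the rule's environment is not met; surfaces unchanged as [ruwmijpimixfo].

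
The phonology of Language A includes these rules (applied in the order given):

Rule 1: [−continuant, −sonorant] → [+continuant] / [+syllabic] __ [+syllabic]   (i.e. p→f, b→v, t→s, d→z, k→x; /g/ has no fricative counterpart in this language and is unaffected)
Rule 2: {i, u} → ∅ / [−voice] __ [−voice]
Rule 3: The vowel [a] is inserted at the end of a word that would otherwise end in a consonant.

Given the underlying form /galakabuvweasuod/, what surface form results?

Rule 1 (intervocalic spirantization): /k/ is a stop between vowels /a/ and /a/, so it spirantizes to the fricative [x]. /b/ is a stop between vowels /a/ and /u/, so it spirantizes to the fricative [v]. /galakabuvweasuod/ → galaxavuvweasuod.
Rule 2 (high vowel syncope): no segment meets the environment; /galaxavuvweasuod/ is unchanged.
Rule 3 (final a-epenthesis): the form ends in the consonant /d/, so [a] is inserted word-finally. /galaxavuvweasuod/ → galaxavuvweasuoda.

galaxavuvweasuoda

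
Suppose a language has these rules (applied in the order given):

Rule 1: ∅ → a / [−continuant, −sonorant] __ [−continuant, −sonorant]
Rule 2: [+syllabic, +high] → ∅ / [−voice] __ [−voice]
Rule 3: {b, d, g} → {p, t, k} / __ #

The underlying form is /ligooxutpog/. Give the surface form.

Rule 1 (stop-cluster a-epenthesis): /t/ and /p/ form a stop–stop cluster, so [a] is inserted between them. /ligooxutpog/ → ligooxutapog.
Rule 2 (high vowel syncope): /u/ is a high vowel flanked by voiceless consonants /x/ and /t/, so it deletes. /ligooxutapog/ → ligooxtapog.
Rule 3 (final devoicing): /g/ is a voiced stop in word-final position, so it devoices to [k]. /ligooxtapog/ → ligooxtapok.

ligooxtapok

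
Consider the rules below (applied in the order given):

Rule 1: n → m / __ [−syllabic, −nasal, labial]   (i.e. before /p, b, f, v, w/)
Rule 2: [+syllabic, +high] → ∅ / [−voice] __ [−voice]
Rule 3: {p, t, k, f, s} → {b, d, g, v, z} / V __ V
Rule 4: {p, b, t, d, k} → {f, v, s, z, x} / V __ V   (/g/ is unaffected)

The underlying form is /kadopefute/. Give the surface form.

Rule 1 (nasal place assimilation): no segment meets the environment; /kadopefute/ is unchanged.
Rule 2 (high vowel syncope): /u/ is a high vowel flanked by voiceless consonants /f/ and /t/, so it deletes. /kadopefute/ → kadopefte.
Rule 3 (intervocalic voicing): /p/ is a voiceless obstruent between vowels /o/ and /e/, so it voices to [b]. /kadopefte/ → kadobefte.
Rule 4 (intervocalic spirantization): /d/ is a stop between vowels /a/ and /o/, so it spirantizes to the fricative [z]. /b/ is a stop between vowels /o/ and /e/, so it spirantizes to the fricative [v]. /kadobefte/ → kazovefte.

kazovefte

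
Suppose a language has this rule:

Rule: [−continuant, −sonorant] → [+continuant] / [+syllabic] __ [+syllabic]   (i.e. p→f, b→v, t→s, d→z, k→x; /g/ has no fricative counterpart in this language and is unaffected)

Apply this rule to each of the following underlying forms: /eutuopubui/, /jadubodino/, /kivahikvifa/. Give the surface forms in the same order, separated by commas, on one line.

eusuofuvui, jazuvozino, kivahikvifa

/eutuopubui/: /t/ is a stop between vowels /u/ and /u/, so it spirantizes to the fricative [s]. /p/ is a stop between vowels /o/ and /u/, so it spirantizes to the fricative [f]. /b/ is a stop between vowels /u/ and /u/, so it spirantizes to the fricative [v]. → [eusuofuvui].
/jadubodino/: /d/ is a stop between vowels /a/ and /u/, so it spirantizes to the fricative [z]. /b/ is a stop between vowels /u/ and /o/, so it spirantizes to the fricative [v]. /d/ is a stop between vowels /o/ and /i/, so it spirantizes to the fricative [z]. → [jazuvozino].
/kivahikvifa/: the rule's environment is not met; surfaces unchanged as [kivahikvifa].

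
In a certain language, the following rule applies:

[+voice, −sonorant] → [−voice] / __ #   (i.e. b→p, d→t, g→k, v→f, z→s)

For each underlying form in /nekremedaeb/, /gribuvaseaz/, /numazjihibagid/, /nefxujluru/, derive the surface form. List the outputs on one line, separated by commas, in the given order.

nekremedaep, gribuvaseas, numazjihibagit, nefxujluru

/nekremedaeb/: /b/ is a voiced obstruent in word-final position, so it devoices to [p]. → [nekremedaep].
/gribuvaseaz/: /z/ is a voiced obstruent in word-final position, so it devoices to [s]. → [gribuvaseas].
/numazjihibagid/: /d/ is a voiced obstruent in word-final position, so it devoices to [t]. → [numazjihibagit].
/nefxujluru/: the rule's environment is not met; surfaces unchanged as [nefxujluru].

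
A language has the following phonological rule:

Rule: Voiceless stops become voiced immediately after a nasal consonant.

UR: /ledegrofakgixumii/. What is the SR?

No segment of /ledegrofakgixumii/ meets the structural description of the rule, so the form surfaces unchanged.

ledegrofakgixumii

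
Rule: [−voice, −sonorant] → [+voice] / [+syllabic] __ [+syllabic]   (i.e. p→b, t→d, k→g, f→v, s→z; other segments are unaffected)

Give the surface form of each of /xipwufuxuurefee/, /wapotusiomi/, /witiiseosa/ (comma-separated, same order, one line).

/xipwufuxuurefee/: /f/ is a voiceless obstruent between vowels /u/ and /u/, so it voices to [v]. /f/ is a voiceless obstruent between vowels /e/ and /e/, so it voices to [v]. → [xipwuvuxuurevee].
/wapotusiomi/: /p/ is a voiceless obstruent between vowels /a/ and /o/, so it voices to [b]. /t/ is a voiceless obstruent between vowels /o/ and /u/, so it voices to [d]. /s/ is a voiceless obstruent between vowels /u/ and /i/, so it voices to [z]. → [waboduziomi].
/witiiseosa/: /t/ is a voiceless obstruent between vowels /i/ and /i/, so it voices to [d]. /s/ is a voiceless obstruent between vowels /i/ and /e/, so it voices to [z]. /s/ is a voiceless obstruent between vowels /o/ and /a/, so it voices to [z]. → [widiizeoza].

xipwuvuxuurevee, waboduziomi, widiizeoza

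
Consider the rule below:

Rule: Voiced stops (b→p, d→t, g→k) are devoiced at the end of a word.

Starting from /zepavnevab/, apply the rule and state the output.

zepavnevap

/b/ is a voiced stop in word-final position, so it devoices to [p].
Surface form: [zepavnevap].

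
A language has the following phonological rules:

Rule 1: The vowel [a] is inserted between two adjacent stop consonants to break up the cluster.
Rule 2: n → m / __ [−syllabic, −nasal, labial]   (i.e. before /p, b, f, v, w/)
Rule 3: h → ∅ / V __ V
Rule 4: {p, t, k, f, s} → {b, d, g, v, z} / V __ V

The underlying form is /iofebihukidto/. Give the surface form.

Rule 1 (stop-cluster a-epenthesis): /d/ and /t/ form a stop–stop cluster, so [a] is inserted between them. /iofebihukidto/ → iofebihukidato.
Rule 2 (nasal place assimilation): no segment meets the environment; /iofebihukidato/ is unchanged.
Rule 3 (intervocalic h-deletion): /h/ occurs between vowels /i/ and /u/, so it deletes. /iofebihukidato/ → iofebiukidato.
Rule 4 (intervocalic voicing): /f/ is a voiceless obstruent between vowels /o/ and /e/, so it voices to [v]. /k/ is a voiceless obstruent between vowels /u/ and /i/, so it voices to [g]. /t/ is a voiceless obstruent between vowels /a/ and /o/, so it voices to [d]. /iofebiukidato/ → iovebiugidado.

iovebiugidado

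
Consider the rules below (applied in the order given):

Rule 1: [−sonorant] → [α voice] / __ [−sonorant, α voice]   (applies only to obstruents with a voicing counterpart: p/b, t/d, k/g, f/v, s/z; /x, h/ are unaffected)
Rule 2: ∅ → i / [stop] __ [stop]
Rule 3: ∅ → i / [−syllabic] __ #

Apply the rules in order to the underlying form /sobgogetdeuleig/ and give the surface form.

Rule 1 (regressive voicing assimilation): /t/ precedes the voiced obstruent /d/, so it voices to [d] by assimilation. /sobgogetdeuleig/ → sobgogeddeuleig.
Rule 2 (stop-cluster i-epenthesis): /b/ and /g/ form a stop–stop cluster, so [i] is inserted between them. /d/ and /d/ form a stop–stop cluster, so [i] is inserted between them. /sobgogeddeuleig/ → sobigogedideuleig.
Rule 3 (final i-epenthesis): the form ends in the consonant /g/, so [i] is inserted word-finally. /sobigogedideuleig/ → sobigogedideuleigi.

sobigogedideuleigi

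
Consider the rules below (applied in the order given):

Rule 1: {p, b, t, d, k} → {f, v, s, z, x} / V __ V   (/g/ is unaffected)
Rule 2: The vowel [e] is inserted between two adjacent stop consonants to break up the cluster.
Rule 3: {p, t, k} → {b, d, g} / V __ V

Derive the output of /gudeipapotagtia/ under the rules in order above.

Rule 1 (intervocalic spirantization): /d/ is a stop between vowels /u/ and /e/, so it spirantizes to the fricative [z]. /p/ is a stop between vowels /i/ and /a/, so it spirantizes to the fricative [f]. /p/ is a stop between vowels /a/ and /o/, so it spirantizes to the fricative [f]. /t/ is a stop between vowels /o/ and /a/, so it spirantizes to the fricative [s]. /gudeipapotagtia/ → guzeifafosagtia.
Rule 2 (stop-cluster e-epenthesis): /g/ and /t/ form a stop–stop cluster, so [e] is inserted between them. /guzeifafosagtia/ → guzeifafosagetia.
Rule 3 (intervocalic voicing): /t/ is a voiceless stop between vowels /e/ and /i/, so it voices to [d]. /guzeifafosagetia/ → guzeifafosagedia.

guzeifafosagedia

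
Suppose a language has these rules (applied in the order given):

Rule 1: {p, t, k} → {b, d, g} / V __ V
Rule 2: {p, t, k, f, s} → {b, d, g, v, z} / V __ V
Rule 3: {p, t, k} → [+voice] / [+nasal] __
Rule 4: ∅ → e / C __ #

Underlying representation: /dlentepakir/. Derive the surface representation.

Rule 1 (intervocalic voicing): /p/ is a voiceless stop between vowels /e/ and /a/, so it voices to [b]. /k/ is a voiceless stop between vowels /a/ and /i/, so it voices to [g]. /dlentepakir/ → dlentebagir.
Rule 2 (intervocalic voicing): no segment meets the environment; /dlentebagir/ is unchanged.
Rule 3 (post-nasal voicing): /t/ is a voiceless stop immediately after the nasal /n/, so it voices to [d]. /dlentebagir/ → dlendebagir.
Rule 4 (final e-epenthesis): the form ends in the consonant /r/, so [e] is inserted word-finally. /dlendebagir/ → dlendebagire.

dlendebagire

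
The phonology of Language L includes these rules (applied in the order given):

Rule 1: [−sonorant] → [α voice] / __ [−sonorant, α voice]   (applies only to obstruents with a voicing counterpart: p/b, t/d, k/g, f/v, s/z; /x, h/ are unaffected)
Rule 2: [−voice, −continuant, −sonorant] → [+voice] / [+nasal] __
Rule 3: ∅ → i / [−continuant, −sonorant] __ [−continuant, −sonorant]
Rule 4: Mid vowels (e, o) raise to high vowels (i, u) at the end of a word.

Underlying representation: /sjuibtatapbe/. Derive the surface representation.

Rule 1 (regressive voicing assimilation): /b/ precedes the voiceless obstruent /t/, so it devoices to [p] by assimilation. /p/ precedes the voiced obstruent /b/, so it voices to [b] by assimilation. /sjuibtatapbe/ → sjuiptatabbe.
Rule 2 (post-nasal voicing): no segment meets the environment; /sjuiptatabbe/ is unchanged.
Rule 3 (stop-cluster i-epenthesis): /p/ and /t/ form a stop–stop cluster, so [i] is inserted between them. /b/ and /b/ form a stop–stop cluster, so [i] is inserted between them. /sjuiptatabbe/ → sjuipitatabibe.
Rule 4 (final vowel raising): /e/ is a mid vowel in word-final position, so it raises to [i]. /sjuipitatabibe/ → sjuipitatabibi.

sjuipitatabibi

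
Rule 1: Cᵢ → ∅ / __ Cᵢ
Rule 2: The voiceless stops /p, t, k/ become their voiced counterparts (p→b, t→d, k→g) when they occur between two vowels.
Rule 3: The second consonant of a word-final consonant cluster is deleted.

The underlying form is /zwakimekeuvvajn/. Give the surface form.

Rule 1 (degemination): /vv/ is a geminate; the first /v/ deletes. /zwakimekeuvvajn/ → zwakimekeuvajn.
Rule 2 (intervocalic voicing): /k/ is a voiceless stop between vowels /a/ and /i/, so it voices to [g]. /k/ is a voiceless stop between vowels /e/ and /e/, so it voices to [g]. /zwakimekeuvajn/ → zwagimegeuvajn.
Rule 3 (final cluster simplification): /n/ is the second consonant of a word-final cluster /jn/, so it deletes. /zwagimegeuvajn/ → zwagimegeuvaj.

zwagimegeuvaj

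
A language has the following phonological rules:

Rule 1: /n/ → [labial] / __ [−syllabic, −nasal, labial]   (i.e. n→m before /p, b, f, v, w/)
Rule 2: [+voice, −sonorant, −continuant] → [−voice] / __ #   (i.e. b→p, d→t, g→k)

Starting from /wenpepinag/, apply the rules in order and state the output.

Rule 1 (nasal place assimilation): /n/ precedes the labial consonant /p/, so it assimilates in place to [m]. /wenpepinag/ → wempepinag.
Rule 2 (final devoicing): /g/ is a voiced stop in word-final position, so it devoices to [k]. /wempepinag/ → wempepinak.

wempepinak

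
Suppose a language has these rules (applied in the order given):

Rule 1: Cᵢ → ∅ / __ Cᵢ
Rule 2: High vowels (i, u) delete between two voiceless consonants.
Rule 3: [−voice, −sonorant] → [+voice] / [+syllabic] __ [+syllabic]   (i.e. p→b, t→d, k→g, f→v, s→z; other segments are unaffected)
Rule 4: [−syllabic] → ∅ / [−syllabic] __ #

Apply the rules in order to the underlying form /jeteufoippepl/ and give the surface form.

Rule 1 (degemination): /pp/ is a geminate; the first /p/ deletes. /jeteufoippepl/ → jeteufoipepl.
Rule 2 (high vowel syncope): no segment meets the environment; /jeteufoipepl/ is unchanged.
Rule 3 (intervocalic voicing): /t/ is a voiceless obstruent between vowels /e/ and /e/, so it voices to [d]. /f/ is a voiceless obstruent between vowels /u/ and /o/, so it voices to [v]. /p/ is a voiceless obstruent between vowels /i/ and /e/, so it voices to [b]. /jeteufoipepl/ → jedeuvoibepl.
Rule 4 (final cluster simplification): /l/ is the second consonant of a word-final cluster /pl/, so it deletes. /jedeuvoibepl/ → jedeuvoibep.

jedeuvoibep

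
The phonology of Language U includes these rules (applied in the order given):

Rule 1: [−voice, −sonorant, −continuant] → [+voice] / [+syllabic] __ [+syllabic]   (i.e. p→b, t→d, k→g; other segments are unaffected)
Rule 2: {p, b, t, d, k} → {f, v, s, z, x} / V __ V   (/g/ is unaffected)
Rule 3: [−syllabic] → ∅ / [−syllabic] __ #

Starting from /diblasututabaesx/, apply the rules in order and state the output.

diblasuzuzavaes

Rule 1 (intervocalic voicing): /t/ is a voiceless stop between vowels /u/ and /u/, so it voices to [d]. /t/ is a voiceless stop between vowels /u/ and /a/, so it voices to [d]. /diblasututabaesx/ → diblasududabaesx.
Rule 2 (intervocalic spirantization): /d/ is a stop between vowels /u/ and /u/, so it spirantizes to the fricative [z]. /d/ is a stop between vowels /u/ and /a/, so it spirantizes to the fricative [z]. /b/ is a stop between vowels /a/ and /a/, so it spirantizes to the fricative [v]. /diblasududabaesx/ → diblasuzuzavaesx.
Rule 3 (final cluster simplification): /x/ is the second consonant of a word-final cluster /sx/, so it deletes. /diblasuzuzavaesx/ → diblasuzuzavaes.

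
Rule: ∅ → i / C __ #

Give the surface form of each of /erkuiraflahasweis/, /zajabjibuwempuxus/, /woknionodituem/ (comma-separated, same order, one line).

/erkuiraflahasweis/: the form ends in the consonant /s/, so [i] is inserted word-finally. → [erkuiraflahasweisi].
/zajabjibuwempuxus/: the form ends in the consonant /s/, so [i] is inserted word-finally. → [zajabjibuwempuxusi].
/woknionodituem/: the form ends in the consonant /m/, so [i] is inserted word-finally. → [woknionodituemi].

erkuiraflahasweisi, zajabjibuwempuxusi, woknionodituemi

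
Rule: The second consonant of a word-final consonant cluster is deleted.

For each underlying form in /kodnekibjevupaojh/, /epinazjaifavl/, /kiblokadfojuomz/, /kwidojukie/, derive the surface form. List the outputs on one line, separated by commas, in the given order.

/kodnekibjevupaojh/: /h/ is the second consonant of a word-final cluster /jh/, so it deletes. → [kodnekibjevupaoj].
/epinazjaifavl/: /l/ is the second consonant of a word-final cluster /vl/, so it deletes. → [epinazjaifav].
/kiblokadfojuomz/: /z/ is the second consonant of a word-final cluster /mz/, so it deletes. → [kiblokadfojuom].
/kwidojukie/: the rule's environment is not met; surfaces unchanged as [kwidojukie].

kodnekibjevupaoj, epinazjaifav, kiblokadfojuom, kwidojukie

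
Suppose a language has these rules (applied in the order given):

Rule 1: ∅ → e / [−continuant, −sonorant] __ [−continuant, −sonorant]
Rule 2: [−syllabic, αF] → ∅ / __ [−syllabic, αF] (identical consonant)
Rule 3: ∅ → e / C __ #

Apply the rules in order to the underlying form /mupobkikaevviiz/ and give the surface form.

mupobekikaeviize

Rule 1 (stop-cluster e-epenthesis): /b/ and /k/ form a stop–stop cluster, so [e] is inserted between them. /mupobkikaevviiz/ → mupobekikaevviiz.
Rule 2 (degemination): /vv/ is a geminate; the first /v/ deletes. /mupobekikaevviiz/ → mupobekikaeviiz.
Rule 3 (final e-epenthesis): the form ends in the consonant /z/, so [e] is inserted word-finally. /mupobekikaeviiz/ → mupobekikaeviize.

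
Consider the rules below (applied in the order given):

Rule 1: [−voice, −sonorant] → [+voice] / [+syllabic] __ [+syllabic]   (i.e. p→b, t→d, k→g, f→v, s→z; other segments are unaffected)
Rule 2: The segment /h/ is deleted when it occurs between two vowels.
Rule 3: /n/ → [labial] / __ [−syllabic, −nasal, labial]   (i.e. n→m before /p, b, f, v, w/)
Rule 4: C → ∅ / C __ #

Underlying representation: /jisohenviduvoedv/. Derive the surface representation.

jizoemviduvoed

Rule 1 (intervocalic voicing): /s/ is a voiceless obstruent between vowels /i/ and /o/, so it voices to [z]. /jisohenviduvoedv/ → jizohenviduvoedv.
Rule 2 (intervocalic h-deletion): /h/ occurs between vowels /o/ and /e/, so it deletes. /jizohenviduvoedv/ → jizoenviduvoedv.
Rule 3 (nasal place assimilation): /n/ precedes the labial consonant /v/, so it assimilates in place to [m]. /jizoenviduvoedv/ → jizoemviduvoedv.
Rule 4 (final cluster simplification): /v/ is the second consonant of a word-final cluster /dv/, so it deletes. /jizoemviduvoedv/ → jizoemviduvoed.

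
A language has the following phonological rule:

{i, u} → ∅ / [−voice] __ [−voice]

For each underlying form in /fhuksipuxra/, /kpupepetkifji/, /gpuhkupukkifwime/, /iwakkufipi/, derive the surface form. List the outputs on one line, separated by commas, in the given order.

/fhuksipuxra/: /u/ is a high vowel flanked by voiceless consonants /h/ and /k/, so it deletes. /i/ is a high vowel flanked by voiceless consonants /s/ and /p/, so it deletes. /u/ is a high vowel flanked by voiceless consonants /p/ and /x/, so it deletes. → [fhkspxra].
/kpupepetkifji/: /u/ is a high vowel flanked by voiceless consonants /p/ and /p/, so it deletes. /i/ is a high vowel flanked by voiceless consonants /k/ and /f/, so it deletes. → [kppepetkfji].
/gpuhkupukkifwime/: /u/ is a high vowel flanked by voiceless consonants /p/ and /h/, so it deletes. /u/ is a high vowel flanked by voiceless consonants /k/ and /p/, so it deletes. /u/ is a high vowel flanked by voiceless consonants /p/ and /k/, so it deletes. /i/ is a high vowel flanked by voiceless consonants /k/ and /f/, so it deletes. → [gphkpkkfwime].
/iwakkufipi/: /u/ is a high vowel flanked by voiceless consonants /k/ and /f/, so it deletes. /i/ is a high vowel flanked by voiceless consonants /f/ and /p/, so it deletes. → [iwakkfpi].

fhkspxra, kppepetkfji, gphkpkkfwime, iwakkfpi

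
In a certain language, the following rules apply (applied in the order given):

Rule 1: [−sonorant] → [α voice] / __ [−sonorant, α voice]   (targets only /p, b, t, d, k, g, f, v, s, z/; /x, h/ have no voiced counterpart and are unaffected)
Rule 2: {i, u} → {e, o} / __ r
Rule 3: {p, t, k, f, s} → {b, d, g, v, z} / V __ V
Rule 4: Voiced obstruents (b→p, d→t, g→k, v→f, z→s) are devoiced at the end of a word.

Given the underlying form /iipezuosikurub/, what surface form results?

iibezuozigorup

Rule 1 (regressive voicing assimilation): no segment meets the environment; /iipezuosikurub/ is unchanged.
Rule 2 (pre-rhotic lowering): /u/ is a high vowel immediately before /r/, so it lowers to [o]. /iipezuosikurub/ → iipezuosikorub.
Rule 3 (intervocalic voicing): /p/ is a voiceless obstruent between vowels /i/ and /e/, so it voices to [b]. /s/ is a voiceless obstruent between vowels /o/ and /i/, so it voices to [z]. /k/ is a voiceless obstruent between vowels /i/ and /o/, so it voices to [g]. /iipezuosikorub/ → iibezuozigorub.
Rule 4 (final devoicing): /b/ is a voiced obstruent in word-final position, so it devoices to [p]. /iibezuozigorub/ → iibezuozigorup.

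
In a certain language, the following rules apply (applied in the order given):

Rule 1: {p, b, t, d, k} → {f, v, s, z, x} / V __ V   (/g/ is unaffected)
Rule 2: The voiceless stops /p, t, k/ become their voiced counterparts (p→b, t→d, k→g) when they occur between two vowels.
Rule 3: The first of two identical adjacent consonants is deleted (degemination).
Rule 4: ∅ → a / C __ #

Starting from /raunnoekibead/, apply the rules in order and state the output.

Rule 1 (intervocalic spirantization): /k/ is a stop between vowels /e/ and /i/, so it spirantizes to the fricative [x]. /b/ is a stop between vowels /i/ and /e/, so it spirantizes to the fricative [v]. /raunnoekibead/ → raunnoexivead.
Rule 2 (intervocalic voicing): no segment meets the environment; /raunnoexivead/ is unchanged.
Rule 3 (degemination): /nn/ is a geminate; the first /n/ deletes. /raunnoexivead/ → raunoexivead.
Rule 4 (final a-epenthesis): the form ends in the consonant /d/, so [a] is inserted word-finally. /raunoexivead/ → raunoexiveada.

raunoexiveada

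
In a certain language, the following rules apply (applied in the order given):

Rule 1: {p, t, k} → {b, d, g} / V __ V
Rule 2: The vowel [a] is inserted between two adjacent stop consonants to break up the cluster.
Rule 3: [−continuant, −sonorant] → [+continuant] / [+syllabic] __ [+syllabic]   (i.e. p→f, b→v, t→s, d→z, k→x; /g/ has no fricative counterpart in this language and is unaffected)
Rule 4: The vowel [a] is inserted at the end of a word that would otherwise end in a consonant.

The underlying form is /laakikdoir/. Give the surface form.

Rule 1 (intervocalic voicing): /k/ is a voiceless stop between vowels /a/ and /i/, so it voices to [g]. /laakikdoir/ → laagikdoir.
Rule 2 (stop-cluster a-epenthesis): /k/ and /d/ form a stop–stop cluster, so [a] is inserted between them. /laagikdoir/ → laagikadoir.
Rule 3 (intervocalic spirantization): /k/ is a stop between vowels /i/ and /a/, so it spirantizes to the fricative [x]. /d/ is a stop between vowels /a/ and /o/, so it spirantizes to the fricative [z]. /laagikadoir/ → laagixazoir.
Rule 4 (final a-epenthesis): the form ends in the consonant /r/, so [a] is inserted word-finally. /laagixazoir/ → laagixazoira.

laagixazoira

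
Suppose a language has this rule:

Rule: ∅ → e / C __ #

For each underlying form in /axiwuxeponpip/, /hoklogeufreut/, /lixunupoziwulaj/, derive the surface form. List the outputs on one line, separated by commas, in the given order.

axiwuxeponpipe, hoklogeufreute, lixunupoziwulaje

/axiwuxeponpip/: the form ends in the consonant /p/, so [e] is inserted word-finally. → [axiwuxeponpipe].
/hoklogeufreut/: the form ends in the consonant /t/, so [e] is inserted word-finally. → [hoklogeufreute].
/lixunupoziwulaj/: the form ends in the consonant /j/, so [e] is inserted word-finally. → [lixunupoziwulaje].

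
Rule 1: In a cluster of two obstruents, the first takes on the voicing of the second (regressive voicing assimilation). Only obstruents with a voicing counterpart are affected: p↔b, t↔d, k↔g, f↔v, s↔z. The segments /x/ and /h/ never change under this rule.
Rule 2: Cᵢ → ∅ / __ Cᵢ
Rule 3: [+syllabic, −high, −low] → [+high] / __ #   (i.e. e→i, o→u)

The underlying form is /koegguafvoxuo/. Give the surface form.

koeguavoxuu

Rule 1 (regressive voicing assimilation): /f/ precedes the voiced obstruent /v/, so it voices to [v] by assimilation. /koegguafvoxuo/ → koegguavvoxuo.
Rule 2 (degemination): /gg/ is a geminate; the first /g/ deletes. /vv/ is a geminate; the first /v/ deletes. /koegguavvoxuo/ → koeguavoxuo.
Rule 3 (final vowel raising): /o/ is a mid vowel in word-final position, so it raises to [u]. /koeguavoxuo/ → koeguavoxuu.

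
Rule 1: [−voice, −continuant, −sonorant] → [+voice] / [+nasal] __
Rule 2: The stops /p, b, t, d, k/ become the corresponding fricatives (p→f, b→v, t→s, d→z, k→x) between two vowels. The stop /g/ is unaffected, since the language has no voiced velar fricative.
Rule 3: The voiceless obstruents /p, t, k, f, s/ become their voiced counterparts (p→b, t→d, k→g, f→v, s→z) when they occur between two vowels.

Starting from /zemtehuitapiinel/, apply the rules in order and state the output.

zemdehuizaviinel

Rule 1 (post-nasal voicing): /t/ is a voiceless stop immediately after the nasal /m/, so it voices to [d]. /zemtehuitapiinel/ → zemdehuitapiinel.
Rule 2 (intervocalic spirantization): /t/ is a stop between vowels /i/ and /a/, so it spirantizes to the fricative [s]. /p/ is a stop between vowels /a/ and /i/, so it spirantizes to the fricative [f]. /zemdehuitapiinel/ → zemdehuisafiinel.
Rule 3 (intervocalic voicing): /s/ is a voiceless obstruent between vowels /i/ and /a/, so it voices to [z]. /f/ is a voiceless obstruent between vowels /a/ and /i/, so it voices to [v]. /zemdehuisafiinel/ → zemdehuizaviinel.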